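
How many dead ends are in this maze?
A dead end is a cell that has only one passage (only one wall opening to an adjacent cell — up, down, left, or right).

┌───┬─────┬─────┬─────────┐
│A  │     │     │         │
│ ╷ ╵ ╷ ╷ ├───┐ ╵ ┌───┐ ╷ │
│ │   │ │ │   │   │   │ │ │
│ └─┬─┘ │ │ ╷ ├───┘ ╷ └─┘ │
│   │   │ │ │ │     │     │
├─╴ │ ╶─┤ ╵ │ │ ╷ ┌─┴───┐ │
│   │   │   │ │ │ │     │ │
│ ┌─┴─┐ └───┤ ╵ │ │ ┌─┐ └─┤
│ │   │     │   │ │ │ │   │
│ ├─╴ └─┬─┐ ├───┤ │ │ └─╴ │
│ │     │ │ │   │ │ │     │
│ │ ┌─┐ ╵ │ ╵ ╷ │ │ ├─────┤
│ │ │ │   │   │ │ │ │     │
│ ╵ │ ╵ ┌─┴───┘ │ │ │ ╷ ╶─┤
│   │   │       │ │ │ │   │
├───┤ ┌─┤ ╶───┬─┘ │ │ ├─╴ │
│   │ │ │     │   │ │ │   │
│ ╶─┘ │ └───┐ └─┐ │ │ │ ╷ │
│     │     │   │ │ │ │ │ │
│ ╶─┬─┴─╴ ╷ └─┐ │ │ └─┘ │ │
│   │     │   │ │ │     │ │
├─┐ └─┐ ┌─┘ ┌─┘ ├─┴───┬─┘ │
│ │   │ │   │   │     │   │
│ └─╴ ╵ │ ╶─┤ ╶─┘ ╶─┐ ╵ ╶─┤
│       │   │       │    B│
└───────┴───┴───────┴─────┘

Checking each cell for number of passages:

Dead ends found at positions:
  (0, 5)
  (1, 11)
  (3, 12)
  (4, 1)
  (4, 10)
  (5, 4)
  (6, 2)
  (6, 12)
  (8, 1)
  (8, 3)
  (8, 7)
  (9, 10)
  (10, 2)
  (10, 6)
  (10, 8)
  (11, 0)
  (12, 5)
  (12, 9)
  (12, 12)
Total dead ends: 19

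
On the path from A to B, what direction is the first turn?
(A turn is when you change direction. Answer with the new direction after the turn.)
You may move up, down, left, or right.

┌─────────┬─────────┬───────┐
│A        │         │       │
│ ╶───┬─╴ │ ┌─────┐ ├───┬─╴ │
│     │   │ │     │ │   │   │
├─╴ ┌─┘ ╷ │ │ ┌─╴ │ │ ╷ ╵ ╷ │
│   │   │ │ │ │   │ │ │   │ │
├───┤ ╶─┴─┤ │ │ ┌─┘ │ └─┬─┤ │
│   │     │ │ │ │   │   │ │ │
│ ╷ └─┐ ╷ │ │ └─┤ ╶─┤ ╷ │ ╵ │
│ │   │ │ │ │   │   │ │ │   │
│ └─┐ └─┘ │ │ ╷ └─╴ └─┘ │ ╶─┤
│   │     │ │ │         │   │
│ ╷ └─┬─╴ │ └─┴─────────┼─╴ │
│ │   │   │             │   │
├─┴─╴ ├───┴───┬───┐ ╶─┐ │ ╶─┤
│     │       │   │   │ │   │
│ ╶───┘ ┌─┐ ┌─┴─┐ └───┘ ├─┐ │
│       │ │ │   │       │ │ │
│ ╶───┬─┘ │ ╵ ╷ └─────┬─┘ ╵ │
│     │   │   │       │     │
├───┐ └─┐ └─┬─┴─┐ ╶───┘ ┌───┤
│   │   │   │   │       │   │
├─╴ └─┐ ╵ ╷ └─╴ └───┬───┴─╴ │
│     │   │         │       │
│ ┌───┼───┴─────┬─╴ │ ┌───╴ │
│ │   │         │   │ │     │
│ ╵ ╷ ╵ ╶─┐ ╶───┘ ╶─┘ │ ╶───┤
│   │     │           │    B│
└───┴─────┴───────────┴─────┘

Directions: right, right, right, right, down, left, down, left, down, right, right, down, down, left, left, up, left, up, left, down, down, right, down, right, down, left, left, down, down, right, right, down, right, down, right, up, right, down, right, right, right, right, down, left, down, right, right, up, up, right, right, right, down, left, left, down, right, right
First turn direction: down

Solution:

┌─────────┬─────────┬───────┐
│A → → → ↓│         │       │
│ ╶───┬─╴ │ ┌─────┐ ├───┬─╴ │
│     │↓ ↲│ │     │ │   │   │
├─╴ ┌─┘ ╷ │ │ ┌─╴ │ │ ╷ ╵ ╷ │
│   │↓ ↲│ │ │ │   │ │ │   │ │
├───┤ ╶─┴─┤ │ │ ┌─┘ │ └─┬─┤ │
│↓ ↰│↳ → ↓│ │ │ │   │   │ │ │
│ ╷ └─┐ ╷ │ │ └─┤ ╶─┤ ╷ │ ╵ │
│↓│↑ ↰│ │↓│ │   │   │ │ │   │
│ └─┐ └─┘ │ │ ╷ └─╴ └─┘ │ ╶─┤
│↳ ↓│↑ ← ↲│ │ │         │   │
│ ╷ └─┬─╴ │ └─┴─────────┼─╴ │
│ │↳ ↓│   │             │   │
├─┴─╴ ├───┴───┬───┐ ╶─┐ │ ╶─┤
│↓ ← ↲│       │   │   │ │   │
│ ╶───┘ ┌─┐ ┌─┴─┐ └───┘ ├─┐ │
│↓      │ │ │   │       │ │ │
│ ╶───┬─┘ │ ╵ ╷ └─────┬─┘ ╵ │
│↳ → ↓│   │   │       │     │
├───┐ └─┐ └─┬─┴─┐ ╶───┘ ┌───┤
│   │↳ ↓│↱ ↓│   │       │   │
├─╴ └─┐ ╵ ╷ └─╴ └───┬───┴─╴ │
│     │↳ ↑│↳ → → → ↓│↱ → → ↓│
│ ┌───┼───┴─────┬─╴ │ ┌───╴ │
│ │   │         │↓ ↲│↑│↓ ← ↲│
│ ╵ ╷ ╵ ╶─┐ ╶───┘ ╶─┘ │ ╶───┤
│   │     │      ↳ → ↑│↳ → B│
└───┴─────┴───────────┴─────┘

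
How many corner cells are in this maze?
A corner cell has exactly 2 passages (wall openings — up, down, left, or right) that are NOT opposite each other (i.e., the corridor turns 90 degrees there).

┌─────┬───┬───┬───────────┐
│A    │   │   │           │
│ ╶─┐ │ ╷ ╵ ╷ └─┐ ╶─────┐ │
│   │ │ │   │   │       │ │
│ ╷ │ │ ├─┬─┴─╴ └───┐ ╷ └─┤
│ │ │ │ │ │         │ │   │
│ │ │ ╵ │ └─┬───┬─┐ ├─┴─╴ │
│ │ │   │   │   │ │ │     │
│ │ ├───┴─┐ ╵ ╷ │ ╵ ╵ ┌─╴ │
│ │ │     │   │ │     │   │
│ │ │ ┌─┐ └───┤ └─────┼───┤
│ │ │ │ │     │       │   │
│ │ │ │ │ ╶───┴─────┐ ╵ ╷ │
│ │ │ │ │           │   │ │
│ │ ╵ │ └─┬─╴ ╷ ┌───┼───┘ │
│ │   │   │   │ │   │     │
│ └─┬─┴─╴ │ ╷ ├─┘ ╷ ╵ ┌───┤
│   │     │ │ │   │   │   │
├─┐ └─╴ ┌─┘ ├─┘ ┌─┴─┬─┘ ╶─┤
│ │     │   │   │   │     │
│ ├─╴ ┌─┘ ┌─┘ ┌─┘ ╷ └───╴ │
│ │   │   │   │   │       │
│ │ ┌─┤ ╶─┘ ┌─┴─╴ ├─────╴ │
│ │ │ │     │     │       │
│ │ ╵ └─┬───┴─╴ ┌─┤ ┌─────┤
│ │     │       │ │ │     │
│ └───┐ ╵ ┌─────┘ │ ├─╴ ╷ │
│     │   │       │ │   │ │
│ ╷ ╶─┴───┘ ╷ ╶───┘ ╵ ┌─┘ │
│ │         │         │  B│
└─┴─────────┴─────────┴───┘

Counting corner cells (2 non-opposite passages):
Total corners: 92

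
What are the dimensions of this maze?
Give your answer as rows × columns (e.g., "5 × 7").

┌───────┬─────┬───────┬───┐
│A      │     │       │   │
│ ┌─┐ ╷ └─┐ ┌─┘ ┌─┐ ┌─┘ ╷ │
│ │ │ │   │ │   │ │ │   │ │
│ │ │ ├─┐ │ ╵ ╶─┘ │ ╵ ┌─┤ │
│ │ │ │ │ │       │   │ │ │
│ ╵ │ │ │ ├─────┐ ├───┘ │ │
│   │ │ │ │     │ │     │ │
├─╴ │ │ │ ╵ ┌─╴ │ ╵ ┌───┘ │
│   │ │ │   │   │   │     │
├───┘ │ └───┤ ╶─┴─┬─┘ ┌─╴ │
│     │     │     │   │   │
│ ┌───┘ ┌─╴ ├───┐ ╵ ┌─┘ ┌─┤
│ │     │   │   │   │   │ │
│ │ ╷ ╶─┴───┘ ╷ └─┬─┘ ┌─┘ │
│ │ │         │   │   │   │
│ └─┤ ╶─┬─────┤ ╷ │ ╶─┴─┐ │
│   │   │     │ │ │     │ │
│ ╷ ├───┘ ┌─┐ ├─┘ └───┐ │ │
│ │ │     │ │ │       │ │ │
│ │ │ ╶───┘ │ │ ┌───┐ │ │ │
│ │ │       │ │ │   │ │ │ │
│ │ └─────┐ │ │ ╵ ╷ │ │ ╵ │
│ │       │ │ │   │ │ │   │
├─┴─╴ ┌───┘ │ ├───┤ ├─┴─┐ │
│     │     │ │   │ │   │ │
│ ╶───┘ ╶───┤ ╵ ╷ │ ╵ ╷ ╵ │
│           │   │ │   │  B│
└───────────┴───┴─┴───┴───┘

Counting the maze dimensions:
Rows (vertical): 14
Columns (horizontal): 13
Dimensions: 14 × 13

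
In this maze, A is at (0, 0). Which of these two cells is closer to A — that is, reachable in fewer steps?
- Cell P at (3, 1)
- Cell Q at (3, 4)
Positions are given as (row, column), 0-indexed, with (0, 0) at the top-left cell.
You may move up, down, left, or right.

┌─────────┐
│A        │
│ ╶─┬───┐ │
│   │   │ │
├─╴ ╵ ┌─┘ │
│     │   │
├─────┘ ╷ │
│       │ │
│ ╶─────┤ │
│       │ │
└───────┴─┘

Shortest path A → P at (3, 1): 10 steps
Shortest path A → Q at (3, 4): 7 steps

Q is closer (7 steps vs 10 steps).

Path to P:

┌─────────┐
│A → → → ↓│
│ ╶─┬───┐ │
│   │   │↓│
├─╴ ╵ ┌─┘ │
│     │↓ ↲│
├─────┘ ╷ │
│  P ← ↲│ │
│ ╶─────┤ │
│       │ │
└───────┴─┘

Path to Q:

┌─────────┐
│A → → → ↓│
│ ╶─┬───┐ │
│   │   │↓│
├─╴ ╵ ┌─┘ │
│     │  ↓│
├─────┘ ╷ │
│       │Q│
│ ╶─────┤ │
│       │ │
└───────┴─┘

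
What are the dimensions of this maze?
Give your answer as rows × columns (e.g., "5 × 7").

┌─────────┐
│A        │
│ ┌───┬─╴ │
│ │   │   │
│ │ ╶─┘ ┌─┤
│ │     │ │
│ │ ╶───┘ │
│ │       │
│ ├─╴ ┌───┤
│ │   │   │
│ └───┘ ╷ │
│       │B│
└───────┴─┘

Counting the maze dimensions:
Rows (vertical): 6
Columns (horizontal): 5
Dimensions: 6 × 5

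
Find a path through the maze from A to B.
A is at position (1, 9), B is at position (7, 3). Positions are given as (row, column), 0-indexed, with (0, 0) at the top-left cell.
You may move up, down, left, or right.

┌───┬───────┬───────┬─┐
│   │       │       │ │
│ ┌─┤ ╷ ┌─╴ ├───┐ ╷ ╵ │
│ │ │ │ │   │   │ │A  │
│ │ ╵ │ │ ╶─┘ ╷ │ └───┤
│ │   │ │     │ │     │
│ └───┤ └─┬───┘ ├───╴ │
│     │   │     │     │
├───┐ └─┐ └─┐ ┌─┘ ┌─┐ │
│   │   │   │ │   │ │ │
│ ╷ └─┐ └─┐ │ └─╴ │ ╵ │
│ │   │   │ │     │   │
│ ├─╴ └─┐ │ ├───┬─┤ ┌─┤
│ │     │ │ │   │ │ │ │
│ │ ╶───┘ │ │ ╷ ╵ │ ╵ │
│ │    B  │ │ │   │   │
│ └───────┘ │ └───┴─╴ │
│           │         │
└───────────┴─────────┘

Finding the shortest path from (1, 9) to (7, 3):
Path length: 54 steps
Directions: up → left → down → down → right → right → down → left → left → down → down → left → left → up → up → right → up → up → left → down → left → left → up → right → up → left → left → down → down → down → right → down → right → down → down → down → down → left → left → left → left → left → up → up → up → up → right → down → right → down → left → down → right → right

Solution:

┌───┬───────┬───────┬─┐
│   │  ↓ ← ↰│    ↓ ↰│ │
│ ┌─┤ ╷ ┌─╴ ├───┐ ╷ ╵ │
│ │ │ │↓│↱ ↑│↓ ↰│↓│A  │
│ │ ╵ │ │ ╶─┘ ╷ │ └───┤
│ │   │↓│↑ ← ↲│↑│↳ → ↓│
│ └───┤ └─┬───┘ ├───╴ │
│     │↳ ↓│  ↱ ↑│↓ ← ↲│
├───┐ └─┐ └─┐ ┌─┘ ┌─┐ │
│↱ ↓│   │↳ ↓│↑│  ↓│ │ │
│ ╷ └─┐ └─┐ │ └─╴ │ ╵ │
│↑│↳ ↓│   │↓│↑ ← ↲│   │
│ ├─╴ └─┐ │ ├───┬─┤ ┌─┤
│↑│↓ ↲  │ │↓│   │ │ │ │
│ │ ╶───┘ │ │ ╷ ╵ │ ╵ │
│↑│↳ → B  │↓│ │   │   │
│ └───────┘ │ └───┴─╴ │
│↑ ← ← ← ← ↲│         │
└───────────┴─────────┘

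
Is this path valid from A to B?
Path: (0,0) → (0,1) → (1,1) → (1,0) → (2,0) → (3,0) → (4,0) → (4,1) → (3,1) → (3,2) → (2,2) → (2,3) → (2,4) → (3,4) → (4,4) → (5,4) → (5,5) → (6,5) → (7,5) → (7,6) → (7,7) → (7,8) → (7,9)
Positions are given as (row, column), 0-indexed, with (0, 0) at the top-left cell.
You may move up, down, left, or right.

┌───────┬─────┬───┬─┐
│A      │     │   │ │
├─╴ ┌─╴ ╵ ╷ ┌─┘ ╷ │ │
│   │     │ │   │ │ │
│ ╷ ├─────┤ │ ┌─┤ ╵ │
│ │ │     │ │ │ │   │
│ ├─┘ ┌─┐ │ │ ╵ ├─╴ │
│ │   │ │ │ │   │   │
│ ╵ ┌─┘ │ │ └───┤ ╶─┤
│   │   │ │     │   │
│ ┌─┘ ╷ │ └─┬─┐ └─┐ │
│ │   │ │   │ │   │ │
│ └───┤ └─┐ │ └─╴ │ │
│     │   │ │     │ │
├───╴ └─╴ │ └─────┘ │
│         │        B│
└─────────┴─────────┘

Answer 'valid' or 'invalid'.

Checking path validity:
Result: All consecutive moves are passable.

valid

Correct solution:

┌───────┬─────┬───┬─┐
│A ↓    │     │   │ │
├─╴ ┌─╴ ╵ ╷ ┌─┘ ╷ │ │
│↓ ↲│     │ │   │ │ │
│ ╷ ├─────┤ │ ┌─┤ ╵ │
│↓│ │↱ → ↓│ │ │ │   │
│ ├─┘ ┌─┐ │ │ ╵ ├─╴ │
│↓│↱ ↑│ │↓│ │   │   │
│ ╵ ┌─┘ │ │ └───┤ ╶─┤
│↳ ↑│   │↓│     │   │
│ ┌─┘ ╷ │ └─┬─┐ └─┐ │
│ │   │ │↳ ↓│ │   │ │
│ └───┤ └─┐ │ └─╴ │ │
│     │   │↓│     │ │
├───╴ └─╴ │ └─────┘ │
│         │↳ → → → B│
└─────────┴─────────┘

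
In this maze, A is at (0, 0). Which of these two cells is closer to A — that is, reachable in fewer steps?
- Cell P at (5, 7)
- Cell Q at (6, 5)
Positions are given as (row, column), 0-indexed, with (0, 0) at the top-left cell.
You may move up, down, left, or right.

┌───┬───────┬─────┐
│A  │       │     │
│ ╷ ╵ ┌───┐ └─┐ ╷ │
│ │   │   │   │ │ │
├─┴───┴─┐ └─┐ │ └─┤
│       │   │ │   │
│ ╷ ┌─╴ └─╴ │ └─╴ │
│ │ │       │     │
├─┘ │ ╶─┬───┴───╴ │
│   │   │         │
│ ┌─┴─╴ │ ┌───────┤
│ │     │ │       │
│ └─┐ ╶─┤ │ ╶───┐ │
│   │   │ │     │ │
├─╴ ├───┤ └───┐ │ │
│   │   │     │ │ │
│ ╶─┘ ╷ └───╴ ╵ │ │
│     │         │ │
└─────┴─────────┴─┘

Shortest path A → P at (5, 7): 32 steps
Shortest path A → Q at (6, 5): 29 steps

Q is closer (29 steps vs 32 steps).

Path to P:

┌───┬───────┬─────┐
│A ↓│↱ → → ↓│     │
│ ╷ ╵ ┌───┐ └─┐ ╷ │
│ │↳ ↑│   │↳ ↓│ │ │
├─┴───┴─┐ └─┐ │ └─┤
│       │   │↓│   │
│ ╷ ┌─╴ └─╴ │ └─╴ │
│ │ │       │↳ → ↓│
├─┘ │ ╶─┬───┴───╴ │
│   │   │↓ ← ← ← ↲│
│ ┌─┴─╴ │ ┌───────┤
│ │     │↓│↱ → P  │
│ └─┐ ╶─┤ │ ╶───┐ │
│   │   │↓│↑ ← ↰│ │
├─╴ ├───┤ └───┐ │ │
│   │   │↳ → ↓│↑│ │
│ ╶─┘ ╷ └───╴ ╵ │ │
│     │      ↳ ↑│ │
└─────┴─────────┴─┘

Path to Q:

┌───┬───────┬─────┐
│A ↓│↱ → → ↓│     │
│ ╷ ╵ ┌───┐ └─┐ ╷ │
│ │↳ ↑│   │↳ ↓│ │ │
├─┴───┴─┐ └─┐ │ └─┤
│       │   │↓│   │
│ ╷ ┌─╴ └─╴ │ └─╴ │
│ │ │       │↳ → ↓│
├─┘ │ ╶─┬───┴───╴ │
│   │   │↓ ← ← ← ↲│
│ ┌─┴─╴ │ ┌───────┤
│ │     │↓│       │
│ └─┐ ╶─┤ │ ╶───┐ │
│   │   │↓│Q ← ↰│ │
├─╴ ├───┤ └───┐ │ │
│   │   │↳ → ↓│↑│ │
│ ╶─┘ ╷ └───╴ ╵ │ │
│     │      ↳ ↑│ │
└─────┴─────────┴─┘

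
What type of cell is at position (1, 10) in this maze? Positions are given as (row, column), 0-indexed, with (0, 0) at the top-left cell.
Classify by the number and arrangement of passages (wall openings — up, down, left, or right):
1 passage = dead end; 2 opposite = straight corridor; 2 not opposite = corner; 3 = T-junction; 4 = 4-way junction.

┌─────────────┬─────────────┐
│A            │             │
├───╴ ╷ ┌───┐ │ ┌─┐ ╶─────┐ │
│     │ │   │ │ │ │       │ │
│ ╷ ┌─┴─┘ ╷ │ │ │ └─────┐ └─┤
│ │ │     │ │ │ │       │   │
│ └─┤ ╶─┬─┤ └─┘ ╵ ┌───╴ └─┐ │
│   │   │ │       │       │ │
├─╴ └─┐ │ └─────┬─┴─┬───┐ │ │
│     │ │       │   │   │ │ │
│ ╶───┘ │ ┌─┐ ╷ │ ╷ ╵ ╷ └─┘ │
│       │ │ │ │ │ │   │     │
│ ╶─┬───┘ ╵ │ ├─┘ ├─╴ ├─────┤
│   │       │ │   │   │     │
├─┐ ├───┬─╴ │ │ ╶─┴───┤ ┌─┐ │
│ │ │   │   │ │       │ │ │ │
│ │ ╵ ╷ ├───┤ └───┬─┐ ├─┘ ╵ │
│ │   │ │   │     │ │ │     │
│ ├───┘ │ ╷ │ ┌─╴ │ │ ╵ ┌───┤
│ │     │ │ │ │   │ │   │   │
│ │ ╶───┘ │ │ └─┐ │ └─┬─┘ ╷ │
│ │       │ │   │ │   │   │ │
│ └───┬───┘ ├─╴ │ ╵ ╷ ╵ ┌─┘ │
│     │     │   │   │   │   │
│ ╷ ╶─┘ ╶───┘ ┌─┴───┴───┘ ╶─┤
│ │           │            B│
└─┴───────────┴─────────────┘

Checking cell at (1, 10):
Number of passages: 2
Cell type: straight corridor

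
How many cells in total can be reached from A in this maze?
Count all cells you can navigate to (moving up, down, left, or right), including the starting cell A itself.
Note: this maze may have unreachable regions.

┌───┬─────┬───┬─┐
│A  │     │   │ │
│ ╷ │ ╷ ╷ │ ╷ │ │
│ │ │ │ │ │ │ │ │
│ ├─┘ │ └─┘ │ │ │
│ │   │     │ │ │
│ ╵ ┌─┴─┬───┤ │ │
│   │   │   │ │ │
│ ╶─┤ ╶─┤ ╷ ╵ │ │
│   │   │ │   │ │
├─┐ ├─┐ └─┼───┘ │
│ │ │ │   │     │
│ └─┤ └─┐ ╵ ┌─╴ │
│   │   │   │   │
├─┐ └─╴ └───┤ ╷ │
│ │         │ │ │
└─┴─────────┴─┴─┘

Using BFS/flood-fill to find all reachable cells from A:
Maze size: 8 × 8 = 64 total cells
32 cell(s) are walled off and cannot be reached from A.
Reachable cells: 32

Reachable region (· marks reachable cells):

┌───┬─────┬───┬─┐
│A ·│· · ·│· ·│ │
│ ╷ │ ╷ ╷ │ ╷ │ │
│·│·│·│·│·│·│·│ │
│ ├─┘ │ └─┘ │ │ │
│·│· ·│· · ·│·│ │
│ ╵ ┌─┴─┬───┤ │ │
│· ·│   │· ·│·│ │
│ ╶─┤ ╶─┤ ╷ ╵ │ │
│· ·│   │·│· ·│ │
├─┐ ├─┐ └─┼───┘ │
│ │·│ │   │     │
│ └─┤ └─┐ ╵ ┌─╴ │
│   │   │   │   │
├─┐ └─╴ └───┤ ╷ │
│ │         │ │ │
└─┴─────────┴─┴─┘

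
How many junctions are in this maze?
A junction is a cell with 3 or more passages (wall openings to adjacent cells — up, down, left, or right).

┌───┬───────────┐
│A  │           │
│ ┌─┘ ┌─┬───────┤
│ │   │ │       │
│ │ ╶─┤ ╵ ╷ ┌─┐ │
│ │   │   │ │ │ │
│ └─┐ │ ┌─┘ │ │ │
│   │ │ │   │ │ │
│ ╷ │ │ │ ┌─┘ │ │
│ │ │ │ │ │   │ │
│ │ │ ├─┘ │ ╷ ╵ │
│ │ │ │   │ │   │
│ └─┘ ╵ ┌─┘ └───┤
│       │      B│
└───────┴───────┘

Checking each cell for number of passages:

Junctions found (3+ passages):
  (1, 5): 3 passages
  (2, 3): 3 passages
  (3, 0): 3 passages
  (4, 6): 3 passages
  (6, 2): 3 passages
  (6, 5): 3 passages
Total junctions: 6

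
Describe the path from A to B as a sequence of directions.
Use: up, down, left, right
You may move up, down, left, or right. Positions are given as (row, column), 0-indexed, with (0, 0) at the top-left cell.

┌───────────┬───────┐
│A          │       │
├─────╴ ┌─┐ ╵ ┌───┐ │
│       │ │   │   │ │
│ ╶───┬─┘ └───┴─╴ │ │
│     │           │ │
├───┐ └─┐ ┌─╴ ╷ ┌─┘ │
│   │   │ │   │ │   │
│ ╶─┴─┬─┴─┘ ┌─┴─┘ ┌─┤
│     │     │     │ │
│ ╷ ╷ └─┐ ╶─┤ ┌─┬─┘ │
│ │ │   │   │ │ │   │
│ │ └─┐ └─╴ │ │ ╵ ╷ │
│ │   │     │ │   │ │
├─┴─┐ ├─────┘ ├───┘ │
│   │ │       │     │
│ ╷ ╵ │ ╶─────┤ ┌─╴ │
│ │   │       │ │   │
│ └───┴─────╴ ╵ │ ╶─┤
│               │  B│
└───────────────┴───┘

Finding the path and converting it to directions:
Path through cells: (0,0) → (0,1) → (0,2) → (0,3) → (0,4) → (0,5) → (1,5) → (1,6) → (0,6) → (0,7) → (0,8) → (0,9) → (1,9) → (2,9) → (3,9) → (3,8) → (4,8) → (4,7) → (4,6) → (5,6) → (6,6) → (7,6) → (7,5) → (7,4) → (7,3) → (8,3) → (8,4) → (8,5) → (8,6) → (9,6) → (9,7) → (8,7) → (7,7) → (7,8) → (7,9) → (8,9) → (8,8) → (9,8) → (9,9)
Directions: right, right, right, right, right, down, right, up, right, right, right, down, down, down, left, down, left, left, down, down, down, left, left, left, down, right, right, right, down, right, up, up, right, right, down, left, down, right

Solution:

┌───────────┬───────┐
│A → → → → ↓│↱ → → ↓│
├─────╴ ┌─┐ ╵ ┌───┐ │
│       │ │↳ ↑│   │↓│
│ ╶───┬─┘ └───┴─╴ │ │
│     │           │↓│
├───┐ └─┐ ┌─╴ ╷ ┌─┘ │
│   │   │ │   │ │↓ ↲│
│ ╶─┴─┬─┴─┘ ┌─┴─┘ ┌─┤
│     │     │↓ ← ↲│ │
│ ╷ ╷ └─┐ ╶─┤ ┌─┬─┘ │
│ │ │   │   │↓│ │   │
│ │ └─┐ └─╴ │ │ ╵ ╷ │
│ │   │     │↓│   │ │
├─┴─┐ ├─────┘ ├───┘ │
│   │ │↓ ← ← ↲│↱ → ↓│
│ ╷ ╵ │ ╶─────┤ ┌─╴ │
│ │   │↳ → → ↓│↑│↓ ↲│
│ └───┴─────╴ ╵ │ ╶─┤
│            ↳ ↑│↳ B│
└───────────────┴───┘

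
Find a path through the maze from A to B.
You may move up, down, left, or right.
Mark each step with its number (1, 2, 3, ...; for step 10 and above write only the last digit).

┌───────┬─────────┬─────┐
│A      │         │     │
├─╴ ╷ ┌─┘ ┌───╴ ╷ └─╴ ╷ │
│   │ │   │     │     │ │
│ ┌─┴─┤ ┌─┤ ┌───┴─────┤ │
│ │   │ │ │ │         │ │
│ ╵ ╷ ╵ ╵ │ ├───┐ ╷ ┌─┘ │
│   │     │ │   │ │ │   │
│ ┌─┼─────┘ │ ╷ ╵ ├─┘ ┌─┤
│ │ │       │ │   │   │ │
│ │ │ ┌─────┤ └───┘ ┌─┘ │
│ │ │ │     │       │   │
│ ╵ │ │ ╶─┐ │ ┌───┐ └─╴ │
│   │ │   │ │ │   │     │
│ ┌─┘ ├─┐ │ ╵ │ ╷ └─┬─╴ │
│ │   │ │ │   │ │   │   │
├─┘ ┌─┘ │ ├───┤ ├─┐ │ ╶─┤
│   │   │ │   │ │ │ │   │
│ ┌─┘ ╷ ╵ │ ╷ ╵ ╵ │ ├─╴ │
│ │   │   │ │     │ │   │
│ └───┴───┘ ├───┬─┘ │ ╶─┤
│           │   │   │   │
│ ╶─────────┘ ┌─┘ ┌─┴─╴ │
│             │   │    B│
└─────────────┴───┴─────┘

Finding the shortest path through the maze:
Path length: 42 steps
Directions: right → down → left → down → down → right → up → right → down → right → up → up → right → up → right → right → right → right → down → right → right → up → right → down → down → down → left → down → left → down → down → right → right → down → left → down → right → down → left → down → right → down

Solution:

┌───────┬─────────┬─────┐
│A 1    │4 5 6 7 8│  2 3│
├─╴ ╷ ┌─┘ ┌───╴ ╷ └─╴ ╷ │
│3 2│ │2 3│     │9 0 1│4│
│ ┌─┴─┤ ┌─┤ ┌───┴─────┤ │
│4│7 8│1│ │ │         │5│
│ ╵ ╷ ╵ ╵ │ ├───┐ ╷ ┌─┘ │
│5 6│9 0  │ │   │ │ │7 6│
│ ┌─┼─────┘ │ ╷ ╵ ├─┘ ┌─┤
│ │ │       │ │   │9 8│ │
│ │ │ ┌─────┤ └───┘ ┌─┘ │
│ │ │ │     │      0│   │
│ ╵ │ │ ╶─┐ │ ┌───┐ └─╴ │
│   │ │   │ │ │   │1 2 3│
│ ┌─┘ ├─┐ │ ╵ │ ╷ └─┬─╴ │
│ │   │ │ │   │ │   │5 4│
├─┘ ┌─┘ │ ├───┤ ├─┐ │ ╶─┤
│   │   │ │   │ │ │ │6 7│
│ ┌─┘ ╷ ╵ │ ╷ ╵ ╵ │ ├─╴ │
│ │   │   │ │     │ │9 8│
│ └───┴───┘ ├───┬─┘ │ ╶─┤
│           │   │   │0 1│
│ ╶─────────┘ ┌─┘ ┌─┴─╴ │
│             │   │    B│
└─────────────┴───┴─────┘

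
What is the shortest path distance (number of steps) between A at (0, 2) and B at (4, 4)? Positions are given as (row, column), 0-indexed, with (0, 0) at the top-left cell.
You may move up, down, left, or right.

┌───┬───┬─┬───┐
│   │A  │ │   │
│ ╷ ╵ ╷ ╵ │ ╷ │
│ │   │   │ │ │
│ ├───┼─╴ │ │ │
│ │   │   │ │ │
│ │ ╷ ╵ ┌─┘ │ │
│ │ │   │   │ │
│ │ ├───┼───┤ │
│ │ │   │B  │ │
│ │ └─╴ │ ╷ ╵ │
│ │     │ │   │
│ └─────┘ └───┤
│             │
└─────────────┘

Finding path from (0, 2) to (4, 4):
Path: (0,2) → (1,2) → (1,1) → (0,1) → (0,0) → (1,0) → (2,0) → (3,0) → (4,0) → (5,0) → (6,0) → (6,1) → (6,2) → (6,3) → (6,4) → (5,4) → (4,4)
Distance: 16 steps

Solution:

┌───┬───┬─┬───┐
│↓ ↰│A  │ │   │
│ ╷ ╵ ╷ ╵ │ ╷ │
│↓│↑ ↲│   │ │ │
│ ├───┼─╴ │ │ │
│↓│   │   │ │ │
│ │ ╷ ╵ ┌─┘ │ │
│↓│ │   │   │ │
│ │ ├───┼───┤ │
│↓│ │   │B  │ │
│ │ └─╴ │ ╷ ╵ │
│↓│     │↑│   │
│ └─────┘ └───┤
│↳ → → → ↑    │
└─────────────┘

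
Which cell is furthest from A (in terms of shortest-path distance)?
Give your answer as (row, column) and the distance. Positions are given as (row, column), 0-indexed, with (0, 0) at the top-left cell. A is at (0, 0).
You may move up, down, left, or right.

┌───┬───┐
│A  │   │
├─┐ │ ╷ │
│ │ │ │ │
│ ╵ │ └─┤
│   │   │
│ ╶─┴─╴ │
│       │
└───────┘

Computing BFS distances from A to all cells:
Furthest cell: (1, 3)
Distance: 14 steps

Path from A to the furthest cell:

┌───┬───┐
│A ↓│↱ ↓│
├─┐ │ ╷ │
│ │↓│↑│B│
│ ╵ │ └─┤
│↓ ↲│↑ ↰│
│ ╶─┴─╴ │
│↳ → → ↑│
└───────┘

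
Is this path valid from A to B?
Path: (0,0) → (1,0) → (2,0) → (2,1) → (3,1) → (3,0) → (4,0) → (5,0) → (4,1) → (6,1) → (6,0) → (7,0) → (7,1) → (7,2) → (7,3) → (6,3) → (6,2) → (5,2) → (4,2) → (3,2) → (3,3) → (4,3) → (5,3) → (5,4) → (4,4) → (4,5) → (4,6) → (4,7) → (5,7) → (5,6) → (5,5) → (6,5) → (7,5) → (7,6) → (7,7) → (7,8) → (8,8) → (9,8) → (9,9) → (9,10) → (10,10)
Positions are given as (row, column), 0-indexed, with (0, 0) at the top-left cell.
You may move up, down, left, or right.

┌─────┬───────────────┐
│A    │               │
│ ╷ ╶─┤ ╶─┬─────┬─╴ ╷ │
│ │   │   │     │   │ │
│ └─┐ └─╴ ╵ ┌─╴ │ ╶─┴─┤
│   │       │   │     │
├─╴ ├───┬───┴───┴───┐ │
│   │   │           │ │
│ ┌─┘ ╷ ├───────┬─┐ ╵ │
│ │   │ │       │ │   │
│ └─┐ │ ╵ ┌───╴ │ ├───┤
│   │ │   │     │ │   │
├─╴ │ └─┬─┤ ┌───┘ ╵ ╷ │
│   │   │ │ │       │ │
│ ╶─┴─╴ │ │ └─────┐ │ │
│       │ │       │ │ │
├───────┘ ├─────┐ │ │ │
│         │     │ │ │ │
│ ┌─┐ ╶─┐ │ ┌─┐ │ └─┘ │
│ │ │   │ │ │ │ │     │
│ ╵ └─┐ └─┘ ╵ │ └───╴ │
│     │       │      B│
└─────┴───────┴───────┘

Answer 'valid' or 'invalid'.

Checking path validity:
Result: Invalid move at step 8: cannot move from (5, 0) to (4, 1).

invalid

Correct solution:

┌─────┬───────────────┐
│A    │               │
│ ╷ ╶─┤ ╶─┬─────┬─╴ ╷ │
│↓│   │   │     │   │ │
│ └─┐ └─╴ ╵ ┌─╴ │ ╶─┴─┤
│↳ ↓│       │   │     │
├─╴ ├───┬───┴───┴───┐ │
│↓ ↲│↱ ↓│           │ │
│ ┌─┘ ╷ ├───────┬─┐ ╵ │
│↓│  ↑│↓│↱ → → ↓│ │   │
│ └─┐ │ ╵ ┌───╴ │ ├───┤
│↳ ↓│↑│↳ ↑│↓ ← ↲│ │   │
├─╴ │ └─┬─┤ ┌───┘ ╵ ╷ │
│↓ ↲│↑ ↰│ │↓│       │ │
│ ╶─┴─╴ │ │ └─────┐ │ │
│↳ → → ↑│ │↳ → → ↓│ │ │
├───────┘ ├─────┐ │ │ │
│         │     │↓│ │ │
│ ┌─┐ ╶─┐ │ ┌─┐ │ └─┘ │
│ │ │   │ │ │ │ │↳ → ↓│
│ ╵ └─┐ └─┘ ╵ │ └───╴ │
│     │       │      B│
└─────┴───────┴───────┘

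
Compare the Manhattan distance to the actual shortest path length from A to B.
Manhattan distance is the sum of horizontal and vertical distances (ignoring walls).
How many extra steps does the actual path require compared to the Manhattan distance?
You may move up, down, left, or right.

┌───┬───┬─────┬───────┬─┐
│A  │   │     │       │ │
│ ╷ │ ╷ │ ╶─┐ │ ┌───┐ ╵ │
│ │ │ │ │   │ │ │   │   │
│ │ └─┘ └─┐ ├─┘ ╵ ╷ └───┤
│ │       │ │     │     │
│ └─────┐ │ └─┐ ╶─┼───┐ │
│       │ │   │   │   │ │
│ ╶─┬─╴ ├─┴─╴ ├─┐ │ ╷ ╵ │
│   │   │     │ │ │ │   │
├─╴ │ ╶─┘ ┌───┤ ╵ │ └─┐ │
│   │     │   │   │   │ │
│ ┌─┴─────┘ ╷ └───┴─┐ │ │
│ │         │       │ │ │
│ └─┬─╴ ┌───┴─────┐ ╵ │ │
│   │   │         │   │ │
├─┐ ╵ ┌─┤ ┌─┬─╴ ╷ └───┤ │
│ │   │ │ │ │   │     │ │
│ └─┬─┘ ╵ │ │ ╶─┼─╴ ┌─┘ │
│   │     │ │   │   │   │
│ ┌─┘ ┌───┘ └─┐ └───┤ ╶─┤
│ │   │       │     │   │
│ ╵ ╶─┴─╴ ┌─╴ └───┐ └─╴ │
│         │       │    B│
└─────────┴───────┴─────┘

Manhattan distance: |11 - 0| + |11 - 0| = 22
Actual path length: 42
Extra steps: 42 - 22 = 20

Solution:

┌───┬───┬─────┬───────┬─┐
│A  │   │     │       │ │
│ ╷ │ ╷ │ ╶─┐ │ ┌───┐ ╵ │
│↓│ │ │ │   │ │ │   │   │
│ │ └─┘ └─┐ ├─┘ ╵ ╷ └───┤
│↓│       │ │     │     │
│ └─────┐ │ └─┐ ╶─┼───┐ │
│↓      │ │   │   │↱ ↓│ │
│ ╶─┬─╴ ├─┴─╴ ├─┐ │ ╷ ╵ │
│↳ ↓│   │     │ │ │↑│↳ ↓│
├─╴ │ ╶─┘ ┌───┤ ╵ │ └─┐ │
│↓ ↲│     │↱ ↓│   │↑ ↰│↓│
│ ┌─┴─────┘ ╷ └───┴─┐ │ │
│↓│    ↱ → ↑│↳ → → ↓│↑│↓│
│ └─┬─╴ ┌───┴─────┐ ╵ │ │
│↳ ↓│↱ ↑│         │↳ ↑│↓│
├─┐ ╵ ┌─┤ ┌─┬─╴ ╷ └───┤ │
│ │↳ ↑│ │ │ │   │     │↓│
│ └─┬─┘ ╵ │ │ ╶─┼─╴ ┌─┘ │
│   │     │ │   │   │↓ ↲│
│ ┌─┘ ┌───┘ └─┐ └───┤ ╶─┤
│ │   │       │     │↳ ↓│
│ ╵ ╶─┴─╴ ┌─╴ └───┐ └─╴ │
│         │       │    B│
└─────────┴───────┴─────┘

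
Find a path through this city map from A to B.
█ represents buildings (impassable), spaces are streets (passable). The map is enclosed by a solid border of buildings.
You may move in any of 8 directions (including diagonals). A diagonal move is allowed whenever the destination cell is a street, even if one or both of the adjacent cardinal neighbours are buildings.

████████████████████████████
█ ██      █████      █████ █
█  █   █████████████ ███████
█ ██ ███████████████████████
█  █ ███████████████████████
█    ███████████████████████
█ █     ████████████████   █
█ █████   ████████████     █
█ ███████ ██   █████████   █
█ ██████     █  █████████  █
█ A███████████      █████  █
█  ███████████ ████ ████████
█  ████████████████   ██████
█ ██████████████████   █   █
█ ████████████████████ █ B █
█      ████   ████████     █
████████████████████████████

Finding the shortest path from A to B:
Movement: 8-directional
Path length: 28 steps
Directions: up-left → up → up → up → up-right → right → right → down-right → right → right → down-right → down-right → down-right → right → right → up-right → right → down-right → down-right → right → right → down-right → down-right → down-right → down-right → down-right → right → up-right

Solution:

████████████████████████████
█ ██      █████      █████ █
█  █   █████████████ ███████
█ ██ ███████████████████████
█  █ ███████████████████████
█ →→↘███████████████████████
█↗█  →→↘████████████████   █
█↑█████ ↘ ████████████     █
█↑███████↘██ →↘█████████   █
█↑██████  →→↗█ ↘█████████  █
█ A███████████  →→↘ █████  █
█  ███████████ ████↘████████
█  ████████████████ ↘ ██████
█ ██████████████████ ↘ █   █
█ ████████████████████↘█ B █
█      ████   ████████ →↗  █
████████████████████████████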